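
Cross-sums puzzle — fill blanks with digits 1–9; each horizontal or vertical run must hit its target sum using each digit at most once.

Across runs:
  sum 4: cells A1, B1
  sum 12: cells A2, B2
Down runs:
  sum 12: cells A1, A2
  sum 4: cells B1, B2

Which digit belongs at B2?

4 in 2 cells must be {1,3}.
The 4 across and the 12 down share only 3, so A1 = 3.
B1 = 4 − 3 = 1 completes the 4 across.
A2 = 12 − 3 = 9 completes the 12 down.
B2 = 12 − 9 = 3 completes the 12 across.

3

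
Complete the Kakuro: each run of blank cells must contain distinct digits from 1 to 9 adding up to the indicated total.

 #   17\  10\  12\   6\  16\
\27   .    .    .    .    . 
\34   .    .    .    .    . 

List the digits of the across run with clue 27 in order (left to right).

34 in 5 cells must be {4,6,7,8,9}; 17 in 2 cells must be {8,9}; 16 in 2 cells must be {7,9}.
Only 4 fits R2C4 under both its across sum 34 and down sum 6.
R1C4 = 6 − 4 = 2 completes the 6 down.
Nothing is forced directly, so branch on R1C1, whose candidates are 8 or 9. If R1C1 = 8: that forces R2C1 = 9, R2C5 = 7, R1C5 = 9, R2C3 = 8, after which R1C3 would have to be in {1,3,5,7} for the 27 across but in {4} for the 12 down — contradiction. So R1C1 = 9.
R1C5 = 7: the only remaining digit allowed by both the 27 across and the 16 down.
R2C1 = 17 − 9 = 8 completes the 17 down.
R2C5 = 16 − 7 = 9 completes the 16 down.
Given what's placed, R2C3 must be 7 to fit the 34 across and 12 down.
R1C3 = 12 − 7 = 5 completes the 12 down.
R2C2 = 34 − 28 = 6 completes the 34 across.
R1C2 = 27 − 23 = 4 completes the 27 across.

9 4 5 2 7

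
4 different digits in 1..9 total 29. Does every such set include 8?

Yes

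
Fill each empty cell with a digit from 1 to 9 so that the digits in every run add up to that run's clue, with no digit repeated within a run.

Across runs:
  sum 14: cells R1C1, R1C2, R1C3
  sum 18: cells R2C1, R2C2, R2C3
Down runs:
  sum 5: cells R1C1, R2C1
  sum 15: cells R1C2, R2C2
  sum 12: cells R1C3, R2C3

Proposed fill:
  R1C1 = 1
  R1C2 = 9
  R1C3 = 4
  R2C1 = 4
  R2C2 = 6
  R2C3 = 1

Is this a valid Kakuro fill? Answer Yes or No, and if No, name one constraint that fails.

No — the down run R1C3–R2C3 sums to 5, not 12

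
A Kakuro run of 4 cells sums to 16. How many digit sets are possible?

4 distinct digits from 1–9 sum between 10 and 30.

8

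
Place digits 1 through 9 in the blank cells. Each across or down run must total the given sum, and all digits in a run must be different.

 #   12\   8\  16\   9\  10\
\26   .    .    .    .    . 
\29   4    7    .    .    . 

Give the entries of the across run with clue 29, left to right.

4 7 9 3 6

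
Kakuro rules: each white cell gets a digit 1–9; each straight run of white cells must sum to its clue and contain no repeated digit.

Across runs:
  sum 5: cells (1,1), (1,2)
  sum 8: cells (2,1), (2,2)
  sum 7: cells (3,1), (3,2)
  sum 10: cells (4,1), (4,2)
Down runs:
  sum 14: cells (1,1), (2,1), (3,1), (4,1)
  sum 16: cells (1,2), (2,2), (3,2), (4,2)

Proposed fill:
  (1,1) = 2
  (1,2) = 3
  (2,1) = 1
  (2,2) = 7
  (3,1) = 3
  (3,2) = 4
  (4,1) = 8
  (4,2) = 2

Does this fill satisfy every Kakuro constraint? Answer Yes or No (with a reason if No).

Across: 2+3=5; 1+7=8; 3+4=7; 8+2=10. Down: 2+1+3+8=14; 3+7+4+2=16. No digit repeats within any run.

Yes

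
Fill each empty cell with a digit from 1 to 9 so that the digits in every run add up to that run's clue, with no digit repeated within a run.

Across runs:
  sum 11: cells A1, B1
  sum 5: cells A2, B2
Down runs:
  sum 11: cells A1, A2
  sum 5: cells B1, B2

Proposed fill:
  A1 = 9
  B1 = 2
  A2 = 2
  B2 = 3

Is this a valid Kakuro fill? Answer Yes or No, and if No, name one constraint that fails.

Yes

Across: 9+2=11; 2+3=5. Down: 9+2=11; 2+3=5. No digit repeats within any run.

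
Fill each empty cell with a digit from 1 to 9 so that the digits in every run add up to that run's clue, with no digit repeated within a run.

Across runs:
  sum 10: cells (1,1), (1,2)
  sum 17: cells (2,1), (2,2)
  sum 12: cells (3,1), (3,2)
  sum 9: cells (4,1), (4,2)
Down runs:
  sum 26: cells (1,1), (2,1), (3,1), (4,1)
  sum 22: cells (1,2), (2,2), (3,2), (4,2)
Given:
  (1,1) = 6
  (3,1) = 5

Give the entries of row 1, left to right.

17 in 2 cells must be {8,9}.
(1,2) = 10 − 6 = 4 completes the 10 across.
Given what's placed, (2,1) must be 8 to fit the 17 across and 26 down.
(2,2) = 17 − 8 = 9 completes the 17 across.
(3,2) = 12 − 5 = 7 completes the 12 across.
(4,1) = 26 − 19 = 7 completes the 26 down.
(4,2) = 9 − 7 = 2 completes the 9 across.

6 4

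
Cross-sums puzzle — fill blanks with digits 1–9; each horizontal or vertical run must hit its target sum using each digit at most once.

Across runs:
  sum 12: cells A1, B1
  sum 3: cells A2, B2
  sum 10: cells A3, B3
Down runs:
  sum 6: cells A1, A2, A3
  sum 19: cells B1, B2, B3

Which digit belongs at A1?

3 in 2 cells must be {1,2}; 6 in 3 cells must be {1,2,3}.
The 12 across and the 6 down share only 3, so A1 = 3.
B1 = 12 − 3 = 9 completes the 12 across.
Given what's placed, B2 must be 2 to fit the 3 across and 19 down.
B3 = 19 − 11 = 8 completes the 19 down.
A2 = 3 − 2 = 1 completes the 3 across.
A3 = 10 − 8 = 2 completes the 10 across.

3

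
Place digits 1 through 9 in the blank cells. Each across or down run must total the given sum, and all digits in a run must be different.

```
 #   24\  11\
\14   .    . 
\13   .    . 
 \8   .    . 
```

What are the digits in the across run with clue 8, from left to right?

7 1

24 in 3 cells must be {7,8,9}.
The 8 across and the 24 down share only 7, so R3C1 = 7.
R3C2 = 8 − 7 = 1 completes the 8 across.
Nothing is forced directly, so branch on R1C1, whose candidates are 8 or 9. If R1C1 = 9: then R1C2 would have to be in {5} for the 14 across but in {2,3,4,6,7,8} for the 11 down — contradiction. So R1C1 = 8.
R1C2 = 14 − 8 = 6 completes the 14 across.
R2C1 = 24 − 15 = 9 completes the 24 down.
R2C2 = 13 − 9 = 4 completes the 13 across.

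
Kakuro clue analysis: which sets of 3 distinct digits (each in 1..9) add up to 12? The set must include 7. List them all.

{1,4,7}; {2,3,7}

3 distinct digits from 1–9 sum between 6 and 24.
Keeping only sets containing 7.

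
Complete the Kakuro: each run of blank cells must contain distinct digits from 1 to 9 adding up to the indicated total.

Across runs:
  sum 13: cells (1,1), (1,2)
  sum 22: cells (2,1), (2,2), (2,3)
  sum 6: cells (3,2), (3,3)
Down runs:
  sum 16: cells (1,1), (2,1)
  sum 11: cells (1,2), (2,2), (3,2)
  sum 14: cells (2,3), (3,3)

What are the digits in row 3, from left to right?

1, 5

16 in 2 cells must be {7,9}.
The 6 across and the 14 down share only 5, so (3,3) = 5.
(2,3) = 14 − 5 = 9 completes the 14 down.
(3,2) = 6 − 5 = 1 completes the 6 across.
(2,1) = 7: the only remaining digit allowed by both the 22 across and the 16 down.
(2,2) = 22 − 16 = 6 completes the 22 across.
(1,1) = 16 − 7 = 9 completes the 16 down.
(1,2) = 13 − 9 = 4 completes the 13 across.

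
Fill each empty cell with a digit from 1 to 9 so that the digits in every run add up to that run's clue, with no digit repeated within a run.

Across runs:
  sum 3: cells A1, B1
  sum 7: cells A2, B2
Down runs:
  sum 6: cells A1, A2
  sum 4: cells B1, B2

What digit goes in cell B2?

3 in 2 cells must be {1,2}; 4 in 2 cells must be {1,3}.
The 3 across and the 4 down share only 1, so B1 = 1.
B2 = 4 − 1 = 3 completes the 4 down.
A1 = 3 − 1 = 2 completes the 3 across.
A2 = 7 − 3 = 4 completes the 7 across.

3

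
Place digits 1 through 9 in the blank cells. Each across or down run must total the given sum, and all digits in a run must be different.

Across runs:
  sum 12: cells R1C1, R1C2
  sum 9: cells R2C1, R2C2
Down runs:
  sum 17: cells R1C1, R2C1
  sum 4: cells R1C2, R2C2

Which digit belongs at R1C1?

9

17 in 2 cells must be {8,9}; 4 in 2 cells must be {1,3}.
The 12 across and the 4 down share only 3, so R1C2 = 3.
The 9 across and the 17 down share only 8, so R2C1 = 8.
R2C2 = 9 − 8 = 1 completes the 9 across.
R1C1 = 12 − 3 = 9 completes the 12 across.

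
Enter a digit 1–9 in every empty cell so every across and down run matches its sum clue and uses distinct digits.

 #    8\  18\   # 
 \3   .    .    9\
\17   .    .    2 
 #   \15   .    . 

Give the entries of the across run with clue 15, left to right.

8 7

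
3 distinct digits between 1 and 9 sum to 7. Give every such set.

{1,2,4}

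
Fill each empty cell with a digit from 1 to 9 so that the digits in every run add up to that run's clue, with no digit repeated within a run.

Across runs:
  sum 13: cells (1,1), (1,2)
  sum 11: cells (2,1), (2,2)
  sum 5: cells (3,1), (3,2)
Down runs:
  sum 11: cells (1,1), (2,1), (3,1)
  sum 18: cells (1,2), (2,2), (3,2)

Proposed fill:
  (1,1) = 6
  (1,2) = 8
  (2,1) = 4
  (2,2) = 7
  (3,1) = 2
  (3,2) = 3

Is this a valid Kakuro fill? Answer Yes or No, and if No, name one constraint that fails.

No — the across run (1,1)–(1,2) sums to 14, not 13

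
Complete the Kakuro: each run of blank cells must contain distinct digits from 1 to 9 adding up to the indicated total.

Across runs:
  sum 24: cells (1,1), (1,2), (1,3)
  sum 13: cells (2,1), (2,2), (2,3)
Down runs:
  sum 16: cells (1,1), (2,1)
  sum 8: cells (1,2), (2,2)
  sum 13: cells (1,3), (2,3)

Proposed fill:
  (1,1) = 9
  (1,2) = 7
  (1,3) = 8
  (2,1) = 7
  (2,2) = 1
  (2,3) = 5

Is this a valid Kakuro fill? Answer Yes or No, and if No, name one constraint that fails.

Across: 9+7+8=24; 7+1+5=13. Down: 9+7=16; 7+1=8; 8+5=13. No digit repeats within any run.

Yes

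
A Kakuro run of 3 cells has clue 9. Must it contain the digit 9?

Counterexample: {1,2,6} sums to 9 without using 9.

No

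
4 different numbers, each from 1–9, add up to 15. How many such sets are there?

4 distinct digits from 1–9 sum between 10 and 30.
Enumerating: {1,2,3,9}, {1,2,4,8}, {1,2,5,7}, {1,3,4,7}, {1,3,5,6}, {2,3,4,6}.

6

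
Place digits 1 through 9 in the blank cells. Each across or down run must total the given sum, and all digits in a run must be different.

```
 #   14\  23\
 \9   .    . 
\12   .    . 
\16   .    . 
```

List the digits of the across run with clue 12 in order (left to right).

4 8

16 in 2 cells must be {7,9}; 23 in 3 cells must be {6,8,9}.
The 16 across and the 23 down share only 9, so R3C2 = 9.
Given what's placed, R2C2 must be 8 to fit the 12 across and 23 down.
R3C1 = 16 − 9 = 7 completes the 16 across.
R1C2 = 23 − 17 = 6 completes the 23 down.
R2C1 = 12 − 8 = 4 completes the 12 across.
R1C1 = 9 − 6 = 3 completes the 9 across.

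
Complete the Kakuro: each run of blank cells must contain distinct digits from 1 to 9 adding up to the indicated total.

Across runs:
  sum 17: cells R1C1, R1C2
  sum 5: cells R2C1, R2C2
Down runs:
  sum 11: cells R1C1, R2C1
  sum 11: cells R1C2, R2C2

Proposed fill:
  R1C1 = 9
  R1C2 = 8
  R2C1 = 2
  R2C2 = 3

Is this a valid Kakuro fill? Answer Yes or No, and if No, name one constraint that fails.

Across: 9+8=17; 2+3=5. Down: 9+2=11; 8+3=11. No digit repeats within any run.

Yes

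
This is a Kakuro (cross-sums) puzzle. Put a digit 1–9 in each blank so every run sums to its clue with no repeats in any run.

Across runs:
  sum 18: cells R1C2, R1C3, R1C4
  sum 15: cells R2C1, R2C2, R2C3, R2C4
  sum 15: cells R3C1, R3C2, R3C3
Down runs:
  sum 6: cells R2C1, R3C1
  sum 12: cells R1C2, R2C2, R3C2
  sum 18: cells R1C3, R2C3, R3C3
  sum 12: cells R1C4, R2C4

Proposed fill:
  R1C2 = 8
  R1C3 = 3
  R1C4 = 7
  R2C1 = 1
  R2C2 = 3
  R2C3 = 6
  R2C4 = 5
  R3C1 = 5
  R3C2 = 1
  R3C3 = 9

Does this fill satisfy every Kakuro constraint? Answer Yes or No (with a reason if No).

Across: 8+3+7=18; 1+3+6+5=15; 5+1+9=15. Down: 1+5=6; 8+3+1=12; 3+6+9=18; 7+5=12. No digit repeats within any run.

Yes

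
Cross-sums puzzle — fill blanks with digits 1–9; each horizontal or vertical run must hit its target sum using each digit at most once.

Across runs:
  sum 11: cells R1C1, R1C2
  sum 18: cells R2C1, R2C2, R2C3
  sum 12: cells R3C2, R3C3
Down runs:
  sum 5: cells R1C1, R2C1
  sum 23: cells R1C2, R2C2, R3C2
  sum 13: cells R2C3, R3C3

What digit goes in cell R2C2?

6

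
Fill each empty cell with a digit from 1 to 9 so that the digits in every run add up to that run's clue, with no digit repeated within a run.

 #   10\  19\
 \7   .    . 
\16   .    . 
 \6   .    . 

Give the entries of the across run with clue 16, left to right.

7, 9

16 in 2 cells must be {7,9}.
The 16 across and the 10 down share only 7, so R2C1 = 7.
R2C2 = 16 − 7 = 9 completes the 16 across.
Nothing is forced directly, so branch on R1C1, whose candidates are 1 or 2. If R1C1 = 2: then R1C2 would have to be in {5} for the 7 across but in {2,3,4,6,7,8} for the 19 down — contradiction. So R1C1 = 1.
R1C2 = 7 − 1 = 6 completes the 7 across.
R3C1 = 10 − 8 = 2 completes the 10 down.
R3C2 = 6 − 2 = 4 completes the 6 across.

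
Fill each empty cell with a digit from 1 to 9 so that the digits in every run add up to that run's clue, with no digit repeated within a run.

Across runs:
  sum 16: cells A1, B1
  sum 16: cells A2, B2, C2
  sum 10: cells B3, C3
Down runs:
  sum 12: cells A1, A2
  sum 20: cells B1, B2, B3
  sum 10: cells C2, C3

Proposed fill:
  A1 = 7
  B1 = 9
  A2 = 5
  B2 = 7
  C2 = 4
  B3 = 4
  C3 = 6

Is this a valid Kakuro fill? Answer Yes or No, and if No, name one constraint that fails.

Yes

Across: 7+9=16; 5+7+4=16; 4+6=10. Down: 7+5=12; 9+7+4=20; 4+6=10. No digit repeats within any run.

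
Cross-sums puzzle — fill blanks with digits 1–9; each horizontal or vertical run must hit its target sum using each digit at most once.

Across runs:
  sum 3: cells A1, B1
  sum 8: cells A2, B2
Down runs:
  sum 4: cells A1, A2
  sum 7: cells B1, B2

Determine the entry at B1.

3 in 2 cells must be {1,2}; 4 in 2 cells must be {1,3}.
The 3 across and the 4 down share only 1, so A1 = 1.
B1 = 3 − 1 = 2 completes the 3 across.
A2 = 4 − 1 = 3 completes the 4 down.
B2 = 8 − 3 = 5 completes the 8 across.

2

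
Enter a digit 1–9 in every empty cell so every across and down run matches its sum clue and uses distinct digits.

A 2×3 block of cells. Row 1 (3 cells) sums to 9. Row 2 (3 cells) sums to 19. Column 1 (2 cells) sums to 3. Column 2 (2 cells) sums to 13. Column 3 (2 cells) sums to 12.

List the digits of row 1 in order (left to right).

1 5 3

3 in 2 cells must be {1,2}.
The 19 across and the 3 down share only 2, so (2,1) = 2.
(1,1) = 3 − 2 = 1 completes the 3 down.
Nothing is forced directly, so branch on (1,2), whose candidates are 5 or 6. If (1,2) = 6: then (1,3) would have to be in {2} for the 9 across but in {3,4,5,7,8,9} for the 12 down — contradiction. So (1,2) = 5.
(1,3) = 9 − 6 = 3 completes the 9 across.
(2,2) = 13 − 5 = 8 completes the 13 down.
(2,3) = 19 − 10 = 9 completes the 19 across.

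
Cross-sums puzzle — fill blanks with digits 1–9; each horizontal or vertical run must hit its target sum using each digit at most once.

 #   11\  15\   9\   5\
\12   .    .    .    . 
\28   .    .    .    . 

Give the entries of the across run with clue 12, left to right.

3, 6, 2, 1

Only 6 fits R1C2 under both its across sum 12 and down sum 15.
R2C2 = 15 − 6 = 9 completes the 15 down.
Given what's placed, R2C4 must be 4 to fit the 28 across and 5 down.
R1C4 = 5 − 4 = 1 completes the 5 down.
No cell is forced outright now. R2C1 can only be 7 or 8 (the digits allowed by both its 28 across and its 11 down). If R2C1 = 7: then R1C1 would have to be in {2,3} for the 12 across but in {4} for the 11 down — contradiction. So R2C1 = 8.
R1C1 = 11 − 8 = 3 completes the 11 down.
R1C3 = 12 − 10 = 2 completes the 12 across.
R2C3 = 28 − 21 = 7 completes the 28 across.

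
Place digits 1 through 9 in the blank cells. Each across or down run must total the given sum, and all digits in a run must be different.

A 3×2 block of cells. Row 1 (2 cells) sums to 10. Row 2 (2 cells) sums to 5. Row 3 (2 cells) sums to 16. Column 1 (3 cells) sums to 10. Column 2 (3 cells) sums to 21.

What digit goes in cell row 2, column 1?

16 in 2 cells must be {7,9}.
The 5 across and the 21 down share only 4, so (2,2) = 4.
The 16 across and the 10 down share only 7, so (3,1) = 7.
(3,2) = 16 − 7 = 9 completes the 16 across.
(1,2) = 21 − 13 = 8 completes the 21 down.
(2,1) = 5 − 4 = 1 completes the 5 across.
(1,1) = 10 − 8 = 2 completes the 10 across.

1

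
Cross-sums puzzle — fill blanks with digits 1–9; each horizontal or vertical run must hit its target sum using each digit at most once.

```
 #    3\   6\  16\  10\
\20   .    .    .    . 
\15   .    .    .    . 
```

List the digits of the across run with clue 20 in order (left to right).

2, 1, 9, 8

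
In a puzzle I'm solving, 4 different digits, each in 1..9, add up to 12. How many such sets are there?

2

4 distinct digits from 1–9 sum between 10 and 30.
Enumerating: {1,2,3,6}, {1,2,4,5}.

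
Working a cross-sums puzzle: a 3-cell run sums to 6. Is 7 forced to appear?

No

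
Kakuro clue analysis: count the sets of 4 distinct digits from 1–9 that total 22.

4 distinct digits from 1–9 sum between 10 and 30.

11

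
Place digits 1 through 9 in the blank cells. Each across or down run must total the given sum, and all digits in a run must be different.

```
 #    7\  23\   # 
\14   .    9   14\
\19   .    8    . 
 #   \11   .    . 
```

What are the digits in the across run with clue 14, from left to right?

5 9

23 in 3 cells must be {6,8,9}.
R1C1 = 14 − 9 = 5 completes the 14 across.
R2C1 = 7 − 5 = 2 completes the 7 down.
R2C3 = 19 − 10 = 9 completes the 19 across.
R3C2 = 23 − 17 = 6 completes the 23 down.
R3C3 = 11 − 6 = 5 completes the 11 across.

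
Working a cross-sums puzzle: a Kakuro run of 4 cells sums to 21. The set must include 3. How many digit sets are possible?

4 distinct digits from 1–9 sum between 10 and 30.
Keeping only sets containing 3.
Enumerating: {1,3,8,9}, {2,3,7,9}, {3,4,5,9}, {3,4,6,8}, {3,5,6,7}.

5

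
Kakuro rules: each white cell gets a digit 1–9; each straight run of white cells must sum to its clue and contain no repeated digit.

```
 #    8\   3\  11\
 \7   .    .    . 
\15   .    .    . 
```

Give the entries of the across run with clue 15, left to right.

7 in 3 cells must be {1,2,4}; 3 in 2 cells must be {1,2}.
Nothing is forced directly, so branch on R1C3, whose candidates are 2 or 4. If R1C3 = 2: that forces R1C1 = 1, after which R1C2 would have to be in {4} for the 7 across but in {1,2} for the 3 down — contradiction. So R1C3 = 4.
R2C3 = 11 − 4 = 7 completes the 11 down.
Given what's placed, R2C2 must be 2 to fit the 15 across and 3 down.
R1C2 = 3 − 2 = 1 completes the 3 down.
R2C1 = 15 − 9 = 6 completes the 15 across.
R1C1 = 7 − 5 = 2 completes the 7 across.

6, 2, 7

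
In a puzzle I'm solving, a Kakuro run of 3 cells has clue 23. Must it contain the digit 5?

No

The only way to make 23 from 3 distinct digits is {6,8,9}, which does not contain 5.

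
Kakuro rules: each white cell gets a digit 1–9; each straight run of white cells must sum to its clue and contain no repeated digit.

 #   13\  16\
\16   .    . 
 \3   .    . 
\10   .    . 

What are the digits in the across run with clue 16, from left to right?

16 in 2 cells must be {7,9}; 3 in 2 cells must be {1,2}.
Nothing is forced directly, so branch on R1C1, whose candidates are 7 or 9. If R1C1 = 9: that forces R1C2 = 7, R2C1 = 1, after which R2C2 would have to be in {2} for the 3 across but in {1,3,4,5,6,8} for the 16 down — contradiction. So R1C1 = 7.
R1C2 = 16 − 7 = 9 completes the 16 across.
Nothing is forced directly, so branch on R2C1, whose candidates are 1 or 2. If R2C1 = 1: that forces R2C2 = 2, after which R3C1 would have to be in {1,2,3,4,6,7,8,9} for the 10 across but in {5} for the 13 down — contradiction. So R2C1 = 2.
R2C2 = 3 − 2 = 1 completes the 3 across.
R3C1 = 13 − 9 = 4 completes the 13 down.
R3C2 = 10 − 4 = 6 completes the 10 across.

7, 9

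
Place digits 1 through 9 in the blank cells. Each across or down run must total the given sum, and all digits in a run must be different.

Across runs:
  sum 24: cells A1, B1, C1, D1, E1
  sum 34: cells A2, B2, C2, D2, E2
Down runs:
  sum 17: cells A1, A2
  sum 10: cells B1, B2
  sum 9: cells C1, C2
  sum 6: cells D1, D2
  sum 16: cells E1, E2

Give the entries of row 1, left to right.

34 in 5 cells must be {4,6,7,8,9}; 17 in 2 cells must be {8,9}; 16 in 2 cells must be {7,9}.
Only 4 fits D2 under both its across sum 34 and down sum 6.
D1 = 6 − 4 = 2 completes the 6 down.
Nothing is forced directly, so branch on A1, whose candidates are 8 or 9. If A1 = 9: that forces E1 = 7, A2 = 8, E2 = 9, B1 = 1, C1 = 5, after which B2 would have to be in {6,7} for the 34 across but in {9} for the 10 down — contradiction. So A1 = 8.
A2 = 17 − 8 = 9 completes the 17 down.
E2 = 7: the only remaining digit allowed by both the 34 across and the 16 down.
E1 = 16 − 7 = 9 completes the 16 down.
Nothing is forced directly, so branch on B2, whose candidates are 6 or 8. If B2 = 8: then B1 would have to be in {1,4} for the 24 across but in {2} for the 10 down — contradiction. So B2 = 6.
B1 = 10 − 6 = 4 completes the 10 down.
C1 = 24 − 23 = 1 completes the 24 across.

8, 4, 1, 2, 9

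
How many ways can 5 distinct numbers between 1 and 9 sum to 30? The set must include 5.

5 distinct digits from 1–9 sum between 15 and 35.
Keeping only sets containing 5.
Enumerating: {1,5,7,8,9}, {2,5,6,8,9}, {3,5,6,7,9}, {4,5,6,7,8}.

4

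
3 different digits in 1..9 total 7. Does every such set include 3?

No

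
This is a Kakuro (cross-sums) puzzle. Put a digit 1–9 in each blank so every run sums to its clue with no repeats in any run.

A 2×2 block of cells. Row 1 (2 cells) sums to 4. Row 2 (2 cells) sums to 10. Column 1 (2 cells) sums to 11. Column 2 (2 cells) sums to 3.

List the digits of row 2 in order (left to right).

4 in 2 cells must be {1,3}; 3 in 2 cells must be {1,2}.
The 4 across and the 11 down share only 3, so (1,1) = 3.
(1,2) = 4 − 3 = 1 completes the 4 across.
(2,1) = 11 − 3 = 8 completes the 11 down.
(2,2) = 10 − 8 = 2 completes the 10 across.

8 2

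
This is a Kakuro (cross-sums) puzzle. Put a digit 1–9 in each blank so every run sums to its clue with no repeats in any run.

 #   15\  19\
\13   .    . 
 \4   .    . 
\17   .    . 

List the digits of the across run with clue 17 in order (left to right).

8, 9

4 in 2 cells must be {1,3}; 17 in 2 cells must be {8,9}.
The 4 across and the 19 down share only 3, so R2C2 = 3.
Given what's placed, R3C2 must be 9 to fit the 17 across and 19 down.
R1C2 = 19 − 12 = 7 completes the 19 down.
R2C1 = 4 − 3 = 1 completes the 4 across.
R3C1 = 17 − 9 = 8 completes the 17 across.
R1C1 = 13 − 7 = 6 completes the 13 across.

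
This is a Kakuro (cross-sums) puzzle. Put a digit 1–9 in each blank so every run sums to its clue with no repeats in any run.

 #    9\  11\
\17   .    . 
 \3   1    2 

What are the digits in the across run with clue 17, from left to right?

17 in 2 cells must be {8,9}; 3 in 2 cells must be {1,2}.
R1C1 = 9 − 1 = 8 completes the 9 down.
R1C2 = 17 − 8 = 9 completes the 17 across.

8 9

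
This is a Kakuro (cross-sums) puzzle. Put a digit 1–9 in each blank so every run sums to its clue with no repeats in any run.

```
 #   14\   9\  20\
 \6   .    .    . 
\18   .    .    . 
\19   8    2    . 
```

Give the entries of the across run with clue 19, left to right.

6 in 3 cells must be {1,2,3}.
Only 3 fits R1C3 under both its across sum 6 and down sum 20.
R3C3 = 19 − 10 = 9 completes the 19 across.
Given what's placed, R1C2 must be 1 to fit the 6 across and 9 down.
R2C2 = 9 − 3 = 6 completes the 9 down.
R2C3 = 20 − 12 = 8 completes the 20 down.
R1C1 = 6 − 4 = 2 completes the 6 across.
R2C1 = 18 − 14 = 4 completes the 18 across.

8 2 9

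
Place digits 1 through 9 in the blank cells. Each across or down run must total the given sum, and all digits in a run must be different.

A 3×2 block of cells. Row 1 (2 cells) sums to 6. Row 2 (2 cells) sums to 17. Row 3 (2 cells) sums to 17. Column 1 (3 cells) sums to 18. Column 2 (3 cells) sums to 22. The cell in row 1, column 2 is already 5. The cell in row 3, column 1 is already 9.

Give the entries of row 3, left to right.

9 8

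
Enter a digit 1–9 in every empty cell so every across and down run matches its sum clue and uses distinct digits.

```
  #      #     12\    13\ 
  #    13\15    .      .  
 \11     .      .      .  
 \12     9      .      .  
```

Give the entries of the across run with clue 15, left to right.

9 6

R2C1 = 13 − 9 = 4 completes the 13 down.
Nothing is forced directly, so branch on R3C2, whose candidates are 1 or 2. If R3C2 = 2: that forces R3C3 = 1, R2C3 = 5, R1C3 = 7, after which R2C2 would have to be in {2} for the 11 across but in {1,3,4,6,7,9} for the 12 down — contradiction. So R3C2 = 1.
R3C3 = 12 − 10 = 2 completes the 12 across.
No cell is forced outright now. R2C3 can only be 5 or 6 (the digits allowed by both its 11 across and its 13 down). If R2C3 = 6: then R1C3 would have to be in {6,7,8,9} for the 15 across but in {5} for the 13 down — contradiction. So R2C3 = 5.
R1C3 = 13 − 7 = 6 completes the 13 down.
R2C2 = 11 − 9 = 2 completes the 11 across.
R1C2 = 15 − 6 = 9 completes the 15 across.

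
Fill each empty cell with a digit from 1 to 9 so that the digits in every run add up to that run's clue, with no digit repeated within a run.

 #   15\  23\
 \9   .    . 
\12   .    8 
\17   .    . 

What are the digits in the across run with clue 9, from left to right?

3 6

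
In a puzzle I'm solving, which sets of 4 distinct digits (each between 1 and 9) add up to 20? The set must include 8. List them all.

{1,2,8,9}; {1,4,7,8}; {1,5,6,8}; {2,3,7,8}; {2,4,6,8}; {3,4,5,8}

4 distinct digits from 1–9 sum between 10 and 30.
Keeping only sets containing 8.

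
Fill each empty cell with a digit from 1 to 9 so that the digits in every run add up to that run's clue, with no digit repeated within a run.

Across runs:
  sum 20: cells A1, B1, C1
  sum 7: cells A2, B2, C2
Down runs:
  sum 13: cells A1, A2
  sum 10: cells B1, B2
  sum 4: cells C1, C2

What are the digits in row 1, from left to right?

7 in 3 cells must be {1,2,4}; 4 in 2 cells must be {1,3}.
The 20 across and the 4 down share only 3, so C1 = 3.
The 7 across and the 13 down share only 4, so A2 = 4.
C2 = 4 − 3 = 1 completes the 4 down.
A1 = 13 − 4 = 9 completes the 13 down.
B1 = 20 − 12 = 8 completes the 20 across.
B2 = 7 − 5 = 2 completes the 7 across.

9, 8, 3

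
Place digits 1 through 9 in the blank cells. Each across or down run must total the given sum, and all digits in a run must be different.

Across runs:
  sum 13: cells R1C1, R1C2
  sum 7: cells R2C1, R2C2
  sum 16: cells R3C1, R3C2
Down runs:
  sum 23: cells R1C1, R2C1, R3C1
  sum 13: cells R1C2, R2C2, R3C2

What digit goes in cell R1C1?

16 in 2 cells must be {7,9}; 23 in 3 cells must be {6,8,9}.
The 7 across and the 23 down share only 6, so R2C1 = 6.
R2C2 = 7 − 6 = 1 completes the 7 across.
Given what's placed, R3C1 must be 9 to fit the 16 across and 23 down.
R3C2 = 16 − 9 = 7 completes the 16 across.
R1C1 = 23 − 15 = 8 completes the 23 down.
R1C2 = 13 − 8 = 5 completes the 13 across.

8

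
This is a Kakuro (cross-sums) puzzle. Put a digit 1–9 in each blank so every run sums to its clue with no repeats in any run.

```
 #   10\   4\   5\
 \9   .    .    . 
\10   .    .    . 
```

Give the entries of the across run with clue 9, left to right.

4, 3, 2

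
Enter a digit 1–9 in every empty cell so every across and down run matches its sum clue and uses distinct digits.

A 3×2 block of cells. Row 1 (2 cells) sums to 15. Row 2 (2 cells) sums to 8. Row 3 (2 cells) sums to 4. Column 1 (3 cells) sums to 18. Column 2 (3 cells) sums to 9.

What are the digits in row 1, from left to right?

4 in 2 cells must be {1,3}.
The 15 across and the 9 down share only 6, so (1,2) = 6.
Given what's placed, (3,2) must be 1 to fit the 4 across and 9 down.
(1,1) = 15 − 6 = 9 completes the 15 across.
(2,2) = 9 − 7 = 2 completes the 9 down.
(3,1) = 4 − 1 = 3 completes the 4 across.
(2,1) = 8 − 2 = 6 completes the 8 across.

9 6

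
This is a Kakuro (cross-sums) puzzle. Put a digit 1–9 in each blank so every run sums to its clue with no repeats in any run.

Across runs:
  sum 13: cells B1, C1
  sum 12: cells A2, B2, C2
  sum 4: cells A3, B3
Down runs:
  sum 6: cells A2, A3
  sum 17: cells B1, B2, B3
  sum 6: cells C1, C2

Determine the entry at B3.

3

4 in 2 cells must be {1,3}.
The 4 across and the 6 down share only 1, so A3 = 1.
B3 = 4 − 1 = 3 completes the 4 across.
A2 = 6 − 1 = 5 completes the 6 down.
B2 = 6: the only remaining digit allowed by both the 12 across and the 17 down.
C2 = 12 − 11 = 1 completes the 12 across.
B1 = 17 − 9 = 8 completes the 17 down.
C1 = 13 − 8 = 5 completes the 13 across.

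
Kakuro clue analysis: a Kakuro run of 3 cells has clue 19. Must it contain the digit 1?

No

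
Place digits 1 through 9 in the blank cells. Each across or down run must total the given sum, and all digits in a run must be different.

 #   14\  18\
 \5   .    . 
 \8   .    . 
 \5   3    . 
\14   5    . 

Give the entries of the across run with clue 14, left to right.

5 9

Given what's placed, R2C1 must be 2 to fit the 8 across and 14 down.
R2C2 = 8 − 2 = 6 completes the 8 across.
R3C2 = 5 − 3 = 2 completes the 5 across.
R4C2 = 14 − 5 = 9 completes the 14 across.
R1C1 = 14 − 10 = 4 completes the 14 down.
R1C2 = 5 − 4 = 1 completes the 5 across.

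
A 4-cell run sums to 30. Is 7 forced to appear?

Yes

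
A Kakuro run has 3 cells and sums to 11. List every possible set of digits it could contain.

{1,2,8}; {1,3,7}; {1,4,6}; {2,3,6}; {2,4,5}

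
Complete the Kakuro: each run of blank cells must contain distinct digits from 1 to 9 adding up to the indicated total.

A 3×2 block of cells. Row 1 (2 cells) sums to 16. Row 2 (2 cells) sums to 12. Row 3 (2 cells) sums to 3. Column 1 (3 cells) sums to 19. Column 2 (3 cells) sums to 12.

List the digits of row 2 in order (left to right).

16 in 2 cells must be {7,9}; 3 in 2 cells must be {1,2}.
The 3 across and the 19 down share only 2, so (3,1) = 2.
(3,2) = 3 − 2 = 1 completes the 3 across.
Given what's placed, (1,1) must be 9 to fit the 16 across and 19 down.
(1,2) = 16 − 9 = 7 completes the 16 across.
(2,1) = 19 − 11 = 8 completes the 19 down.
(2,2) = 12 − 8 = 4 completes the 12 across.

8 4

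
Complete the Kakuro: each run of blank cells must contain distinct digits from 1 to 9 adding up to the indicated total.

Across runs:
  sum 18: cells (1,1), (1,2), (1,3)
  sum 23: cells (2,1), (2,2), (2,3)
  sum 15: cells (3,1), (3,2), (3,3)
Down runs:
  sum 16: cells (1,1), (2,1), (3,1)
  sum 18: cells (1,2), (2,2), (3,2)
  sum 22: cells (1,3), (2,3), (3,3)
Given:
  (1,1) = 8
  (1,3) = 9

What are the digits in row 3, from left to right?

23 in 3 cells must be {6,8,9}.
(1,2) = 18 − 17 = 1 completes the 18 across.
Given what's placed, (2,1) must be 6 to fit the 23 across and 16 down.
(2,3) = 8: the only remaining digit allowed by both the 23 across and the 22 down.
(3,1) = 16 − 14 = 2 completes the 16 down.
(3,3) = 22 − 17 = 5 completes the 22 down.
(2,2) = 23 − 14 = 9 completes the 23 across.
(3,2) = 15 − 7 = 8 completes the 15 across.

2 8 5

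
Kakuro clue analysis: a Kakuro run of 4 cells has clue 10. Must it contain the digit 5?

The only way to make 10 from 4 distinct digits is {1,2,3,4}, which does not contain 5.

No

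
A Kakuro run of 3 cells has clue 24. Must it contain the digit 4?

The only way to make 24 from 3 distinct digits is {7,8,9}, which does not contain 4.

No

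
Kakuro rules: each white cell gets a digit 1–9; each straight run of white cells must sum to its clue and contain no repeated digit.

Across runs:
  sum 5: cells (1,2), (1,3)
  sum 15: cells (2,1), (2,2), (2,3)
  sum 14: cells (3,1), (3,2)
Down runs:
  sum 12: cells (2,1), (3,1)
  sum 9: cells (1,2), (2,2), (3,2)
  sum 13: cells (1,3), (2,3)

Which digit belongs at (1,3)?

The 5 across and the 13 down share only 4, so (1,3) = 4.
(2,3) = 13 − 4 = 9 completes the 13 down.
(1,2) = 5 − 4 = 1 completes the 5 across.
No cell is forced outright now. (2,1) can only be 4 or 5 (the digits allowed by both its 15 across and its 12 down). If (2,1) = 5: then (2,2) would have to be in {1} for the 15 across but in {2,3,5,6} for the 9 down — contradiction. So (2,1) = 4.
(2,2) = 15 − 13 = 2 completes the 15 across.
(3,1) = 12 − 4 = 8 completes the 12 down.
(3,2) = 14 − 8 = 6 completes the 14 across.

4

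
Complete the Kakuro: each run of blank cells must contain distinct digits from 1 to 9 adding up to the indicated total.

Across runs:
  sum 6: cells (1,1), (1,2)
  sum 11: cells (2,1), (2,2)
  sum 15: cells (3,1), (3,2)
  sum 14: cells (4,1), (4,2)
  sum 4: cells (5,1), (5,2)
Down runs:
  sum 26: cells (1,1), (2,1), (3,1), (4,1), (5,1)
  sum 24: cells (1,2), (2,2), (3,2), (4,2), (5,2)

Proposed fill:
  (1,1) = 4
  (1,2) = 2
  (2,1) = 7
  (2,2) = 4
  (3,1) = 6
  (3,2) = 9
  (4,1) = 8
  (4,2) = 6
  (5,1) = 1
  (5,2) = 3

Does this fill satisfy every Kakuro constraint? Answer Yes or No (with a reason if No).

Across: 4+2=6; 7+4=11; 6+9=15; 8+6=14; 1+3=4. Down: 4+7+6+8+1=26; 2+4+9+6+3=24. No digit repeats within any run.

Yes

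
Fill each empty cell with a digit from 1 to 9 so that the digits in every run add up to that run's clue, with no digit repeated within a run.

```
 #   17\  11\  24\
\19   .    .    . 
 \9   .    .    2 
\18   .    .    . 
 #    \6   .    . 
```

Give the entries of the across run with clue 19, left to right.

6, 5, 8

11 in 4 cells must be {1,2,3,5}.
Given what's placed, R4C3 must be 5 to fit the 6 across and 24 down.
R4C2 = 6 − 5 = 1 completes the 6 across.
Given what's placed, R2C2 must be 3 to fit the 9 across and 11 down.
R2C1 = 9 − 5 = 4 completes the 9 across.
No cell is forced outright now. R3C3 can only be 8 or 9 (the digits allowed by both its 18 across and its 24 down). If R3C3 = 8: that forces R1C3 = 9, after which R3C2 would have to be in {1,3,4,6,7,9} for the 18 across but in {2,5} for the 11 down — contradiction. So R3C3 = 9.
R1C3 = 24 − 16 = 8 completes the 24 down.
Nothing is forced directly, so branch on R1C2, whose candidates are 2 or 5. If R1C2 = 2: then R1C1 would have to be in {9} for the 19 across but in {5,6,7,8} for the 17 down — contradiction. So R1C2 = 5.
R1C1 = 19 − 13 = 6 completes the 19 across.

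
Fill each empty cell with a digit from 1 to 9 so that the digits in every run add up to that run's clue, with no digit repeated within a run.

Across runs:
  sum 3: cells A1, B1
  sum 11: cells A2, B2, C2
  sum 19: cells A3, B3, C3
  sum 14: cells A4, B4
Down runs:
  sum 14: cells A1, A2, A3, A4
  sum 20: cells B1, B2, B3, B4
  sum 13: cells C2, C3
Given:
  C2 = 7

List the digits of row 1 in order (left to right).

3 in 2 cells must be {1,2}.
C3 = 13 − 7 = 6 completes the 13 down.
No cell is forced outright now. A1 can only be 1 or 2 (the digits allowed by both its 3 across and its 14 down). If A1 = 2: that forces B1 = 1, B2 = 3, B3 = 9, after which B4 would have to be in {5,6,8,9} for the 14 across but in {7} for the 20 down — contradiction. So A1 = 1.
B1 = 3 − 1 = 2 completes the 3 across.

1 2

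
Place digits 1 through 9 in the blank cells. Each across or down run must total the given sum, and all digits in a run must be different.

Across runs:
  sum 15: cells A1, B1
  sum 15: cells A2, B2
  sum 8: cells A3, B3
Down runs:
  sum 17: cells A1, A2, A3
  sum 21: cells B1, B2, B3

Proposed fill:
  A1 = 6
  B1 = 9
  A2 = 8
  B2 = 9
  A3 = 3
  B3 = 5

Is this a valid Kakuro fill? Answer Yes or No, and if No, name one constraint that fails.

No — the across run A2–B2 sums to 17, not 15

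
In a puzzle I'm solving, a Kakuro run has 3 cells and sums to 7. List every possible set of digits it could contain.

{1,2,4}

3 distinct digits from 1–9 sum between 6 and 24.
Only one set works: {1,2,4}.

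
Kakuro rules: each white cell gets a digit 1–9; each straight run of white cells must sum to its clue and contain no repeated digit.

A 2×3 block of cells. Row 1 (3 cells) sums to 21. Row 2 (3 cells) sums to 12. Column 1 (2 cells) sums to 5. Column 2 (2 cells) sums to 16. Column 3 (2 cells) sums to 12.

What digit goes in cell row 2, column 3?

16 in 2 cells must be {7,9}.
The 21 across and the 5 down share only 4, so (1,1) = 4.
Given what's placed, (1,2) must be 9 to fit the 21 across and 16 down.
(1,3) = 21 − 13 = 8 completes the 21 across.
(2,1) = 5 − 4 = 1 completes the 5 down.
(2,2) = 16 − 9 = 7 completes the 16 down.
(2,3) = 12 − 8 = 4 completes the 12 across.

4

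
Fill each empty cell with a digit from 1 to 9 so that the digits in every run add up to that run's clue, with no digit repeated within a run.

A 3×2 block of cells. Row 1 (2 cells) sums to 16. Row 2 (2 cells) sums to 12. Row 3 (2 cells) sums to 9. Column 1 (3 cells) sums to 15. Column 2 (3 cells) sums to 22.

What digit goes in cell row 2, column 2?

7

16 in 2 cells must be {7,9}.
Nothing is forced directly, so branch on (1,1), whose candidates are 7 or 9. If (1,1) = 9: that forces (1,2) = 7, (2,2) = 9, (3,2) = 6, after which (2,1) would have to be in {3} for the 12 across but in {1,2,4,5} for the 15 down — contradiction. So (1,1) = 7.
(1,2) = 16 − 7 = 9 completes the 16 across.
Nothing is forced directly, so branch on (2,1), whose candidates are 3 or 5. If (2,1) = 3: then (2,2) would have to be in {9} for the 12 across but in {5,6,7,8} for the 22 down — contradiction. So (2,1) = 5.
(2,2) = 12 − 5 = 7 completes the 12 across.
(3,1) = 15 − 12 = 3 completes the 15 down.
(3,2) = 9 − 3 = 6 completes the 9 across.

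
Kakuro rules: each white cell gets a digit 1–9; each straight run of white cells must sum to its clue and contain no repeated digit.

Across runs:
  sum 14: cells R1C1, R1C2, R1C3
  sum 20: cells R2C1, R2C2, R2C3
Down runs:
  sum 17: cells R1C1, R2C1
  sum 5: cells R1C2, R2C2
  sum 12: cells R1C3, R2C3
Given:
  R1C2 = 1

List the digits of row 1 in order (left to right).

8 1 5

17 in 2 cells must be {8,9}.
R2C2 = 5 − 1 = 4 completes the 5 down.
R2C1 = 9: the only remaining digit allowed by both the 20 across and the 17 down.
R2C3 = 20 − 13 = 7 completes the 20 across.
R1C1 = 17 − 9 = 8 completes the 17 down.
R1C3 = 14 − 9 = 5 completes the 14 across.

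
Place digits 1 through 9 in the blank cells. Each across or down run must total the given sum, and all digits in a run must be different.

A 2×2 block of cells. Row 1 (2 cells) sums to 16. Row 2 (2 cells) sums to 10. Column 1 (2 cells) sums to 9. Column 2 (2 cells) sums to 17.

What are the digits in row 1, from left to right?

16 in 2 cells must be {7,9}; 17 in 2 cells must be {8,9}.
The 16 across and the 9 down share only 7, so (1,1) = 7.
(1,2) = 16 − 7 = 9 completes the 16 across.
(2,1) = 9 − 7 = 2 completes the 9 down.
(2,2) = 10 − 2 = 8 completes the 10 across.

7 9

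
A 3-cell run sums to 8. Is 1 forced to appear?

Yes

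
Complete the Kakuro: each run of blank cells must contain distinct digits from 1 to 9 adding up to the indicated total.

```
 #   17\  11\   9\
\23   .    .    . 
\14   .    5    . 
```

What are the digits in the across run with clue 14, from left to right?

8 5 1

23 in 3 cells must be {6,8,9}; 17 in 2 cells must be {8,9}.
R1C2 = 11 − 5 = 6 completes the 11 down.
Given what's placed, R1C3 must be 8 to fit the 23 across and 9 down.
Given what's placed, R2C1 must be 8 to fit the 14 across and 17 down.
R2C3 = 14 − 13 = 1 completes the 14 across.
R1C1 = 23 − 14 = 9 completes the 23 across.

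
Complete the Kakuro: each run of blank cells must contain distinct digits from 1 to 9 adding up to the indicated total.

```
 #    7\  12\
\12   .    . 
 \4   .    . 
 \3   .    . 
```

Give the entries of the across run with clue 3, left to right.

2, 1

4 in 2 cells must be {1,3}; 3 in 2 cells must be {1,2}; 7 in 3 cells must be {1,2,4}.
The 12 across and the 7 down share only 4, so R1C1 = 4.
R1C2 = 12 − 4 = 8 completes the 12 across.
Given what's placed, R2C1 must be 1 to fit the 4 across and 7 down.
R2C2 = 4 − 1 = 3 completes the 4 across.
R3C1 = 7 − 5 = 2 completes the 7 down.
R3C2 = 3 − 2 = 1 completes the 3 across.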